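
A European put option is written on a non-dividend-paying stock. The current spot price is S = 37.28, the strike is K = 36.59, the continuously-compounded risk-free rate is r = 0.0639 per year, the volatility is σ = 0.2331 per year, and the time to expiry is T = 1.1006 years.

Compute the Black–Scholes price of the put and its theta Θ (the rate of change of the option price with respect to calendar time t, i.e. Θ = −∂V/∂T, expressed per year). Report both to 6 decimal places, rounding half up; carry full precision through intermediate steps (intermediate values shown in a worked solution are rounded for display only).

price = 2.112281
Θ = -0.586511

σ√T = 0.2331·√1.1006 = 0.244544
d₁ = (ln(S/K) + (r+σ²/2)T) / (σ√T) = (ln(37.28/36.59) + (0.0639+0.2331²/2)·1.1006) / 0.244544 = (0.018682 + 0.100229) / 0.244544 = 0.486257
d₂ = d₁ − σ√T = 0.486257 − 0.244544 = 0.241713
e^{−rT} = e^{−0.0639·1.1006} = 0.932088
N(−d₁) = 0.313392,  N(−d₂) = 0.404501
Put price V = K·e^{−rT}·N(−d₂) − S·N(−d₁) = 13.795553 − 11.683272 = 2.112281
φ(d₁) = (1/√(2π))·e^{−d₁²/2} = 0.354459
Θ = −S·φ(d₁)·σ/(2√T) + r·K·e^{−rT}·N(−d₂) = −1.468047 + 0.881536 = -0.586511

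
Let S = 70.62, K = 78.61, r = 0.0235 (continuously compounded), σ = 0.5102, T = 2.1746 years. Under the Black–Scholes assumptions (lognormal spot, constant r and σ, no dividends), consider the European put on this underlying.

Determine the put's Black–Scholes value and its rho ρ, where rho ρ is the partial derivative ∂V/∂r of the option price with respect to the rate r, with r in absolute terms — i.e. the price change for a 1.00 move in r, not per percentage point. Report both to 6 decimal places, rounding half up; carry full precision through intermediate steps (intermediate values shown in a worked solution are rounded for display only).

price = 23.397683
ρ = -109.461856

σ√T = 0.5102·√2.1746 = 0.752368
d₁ = (ln(S/K) + (r+σ²/2)T) / (σ√T) = (ln(70.62/78.61) + (0.0235+0.5102²/2)·2.1746) / 0.752368 = (-0.107186 + 0.334132) / 0.752368 = 0.301643
d₂ = d₁ − σ√T = 0.301643 − 0.752368 = -0.450725
e^{−rT} = e^{−0.0235·2.1746} = 0.950181
N(−d₁) = 0.381462,  N(−d₂) = 0.673906
Put price V = K·e^{−rT}·N(−d₂) − S·N(−d₁) = 50.336548 − 26.938865 = 23.397683
ρ = −K·T·e^{−rT}·N(−d₂) = -109.461856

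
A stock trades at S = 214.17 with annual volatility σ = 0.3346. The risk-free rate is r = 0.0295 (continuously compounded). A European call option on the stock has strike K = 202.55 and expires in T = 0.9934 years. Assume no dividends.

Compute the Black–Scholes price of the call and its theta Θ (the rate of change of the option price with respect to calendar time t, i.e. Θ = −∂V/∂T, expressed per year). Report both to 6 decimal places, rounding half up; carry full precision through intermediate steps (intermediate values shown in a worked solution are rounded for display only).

price = 36.812751
Θ = -16.226252

σ√T = 0.3346·√0.9934 = 0.333494
d₁ = (ln(S/K) + (r+σ²/2)T) / (σ√T) = (ln(214.17/202.55) + (0.0295+0.3346²/2)·0.9934) / 0.333494 = (0.055783 + 0.084914) / 0.333494 = 0.421890
d₂ = d₁ − σ√T = 0.421890 − 0.333494 = 0.088396
e^{−rT} = e^{−0.0295·0.9934} = 0.971120
N(d₁) = 0.663447,  N(d₂) = 0.535219
Call price V = S·N(d₁) − K·e^{−rT}·N(d₂) = 142.090509 − 105.277759 = 36.812751
φ(d₁) = (1/√(2π))·e^{−d₁²/2} = 0.364972
Θ = −S·φ(d₁)·σ/(2√T) − r·K·e^{−rT}·N(d₂) = −13.120558 − 3.105694 = -16.226252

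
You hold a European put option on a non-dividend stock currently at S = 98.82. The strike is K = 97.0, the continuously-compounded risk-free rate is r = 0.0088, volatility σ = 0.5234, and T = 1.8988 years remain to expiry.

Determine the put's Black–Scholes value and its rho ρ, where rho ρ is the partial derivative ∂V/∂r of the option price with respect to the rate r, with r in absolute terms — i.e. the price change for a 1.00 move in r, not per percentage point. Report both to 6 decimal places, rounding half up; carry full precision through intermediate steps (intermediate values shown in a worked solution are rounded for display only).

σ√T = 0.5234·√1.8988 = 0.721229
d₁ = (ln(S/K) + (r+σ²/2)T) / (σ√T) = (ln(98.82/97.0) + (0.0088+0.5234²/2)·1.8988) / 0.721229 = (0.018589 + 0.276795) / 0.721229 = 0.409557
d₂ = d₁ − σ√T = 0.409557 − 0.721229 = -0.311673
e^{−rT} = e^{−0.0088·1.8988} = 0.983429
N(−d₁) = 0.341066,  N(−d₂) = 0.622355
Put price V = K·e^{−rT}·N(−d₂) − S·N(−d₁) = 59.368121 − 33.704100 = 25.664021
ρ = −K·T·e^{−rT}·N(−d₂) = -112.728188

price = 25.664021
ρ = -112.728188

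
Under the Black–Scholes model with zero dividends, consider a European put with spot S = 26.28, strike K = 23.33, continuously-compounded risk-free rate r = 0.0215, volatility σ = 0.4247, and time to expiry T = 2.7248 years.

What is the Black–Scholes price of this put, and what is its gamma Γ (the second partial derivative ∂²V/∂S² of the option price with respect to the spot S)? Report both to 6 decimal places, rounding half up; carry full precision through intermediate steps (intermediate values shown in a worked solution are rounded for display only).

price = 4.679425
Γ = 0.018044

σ√T = 0.4247·√2.7248 = 0.701051
d₁ = (ln(S/K) + (r+σ²/2)T) / (σ√T) = (ln(26.28/23.33) + (0.0215+0.4247²/2)·2.7248) / 0.701051 = (0.119068 + 0.304319) / 0.701051 = 0.603933
d₂ = d₁ − σ√T = 0.603933 − 0.701051 = -0.097118
e^{−rT} = e^{−0.0215·2.7248} = 0.943100
N(−d₁) = 0.272944,  N(−d₂) = 0.538684
Put price V = K·e^{−rT}·N(−d₂) − S·N(−d₁) = 11.852400 − 7.172974 = 4.679425
φ(d₁) = (1/√(2π))·e^{−d₁²/2} = 0.332437
Γ = φ(d₁) / (S·σ·√T) = 0.018044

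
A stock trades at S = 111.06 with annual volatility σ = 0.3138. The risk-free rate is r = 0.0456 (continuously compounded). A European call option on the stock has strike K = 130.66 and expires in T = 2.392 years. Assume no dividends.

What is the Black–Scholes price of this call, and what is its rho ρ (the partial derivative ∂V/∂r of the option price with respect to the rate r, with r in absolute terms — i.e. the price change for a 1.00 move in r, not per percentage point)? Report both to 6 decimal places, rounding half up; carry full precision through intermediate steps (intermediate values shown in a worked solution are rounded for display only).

σ√T = 0.3138·√2.392 = 0.485326
d₁ = (ln(S/K) + (r+σ²/2)T) / (σ√T) = (ln(111.06/130.66) + (0.0456+0.3138²/2)·2.392) / 0.485326 = (-0.162528 + 0.226846) / 0.485326 = 0.132525
d₂ = d₁ − σ√T = 0.132525 − 0.485326 = -0.352801
e^{−rT} = e^{−0.0456·2.392} = 0.896663
N(d₁) = 0.552716,  N(d₂) = 0.362119
Call price V = S·N(d₁) − K·e^{−rT}·N(d₂) = 61.384589 − 42.425121 = 18.959468
ρ = K·T·e^{−rT}·N(d₂) = 101.480889

price = 18.959468
ρ = 101.480889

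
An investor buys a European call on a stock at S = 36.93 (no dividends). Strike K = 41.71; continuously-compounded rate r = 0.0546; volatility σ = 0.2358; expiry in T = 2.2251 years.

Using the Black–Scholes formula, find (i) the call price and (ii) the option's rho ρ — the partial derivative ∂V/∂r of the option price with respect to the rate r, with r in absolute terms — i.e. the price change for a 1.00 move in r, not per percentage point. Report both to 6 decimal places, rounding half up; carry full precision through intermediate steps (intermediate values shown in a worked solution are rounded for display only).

σ√T = 0.2358·√2.2251 = 0.351737
d₁ = (ln(S/K) + (r+σ²/2)T) / (σ√T) = (ln(36.93/41.71) + (0.0546+0.2358²/2)·2.2251) / 0.351737 = (-0.121717 + 0.183350) / 0.351737 = 0.175226
d₂ = d₁ − σ√T = 0.175226 − 0.351737 = -0.176512
e^{−rT} = e^{−0.0546·2.2251} = 0.885600
N(d₁) = 0.569549,  N(d₂) = 0.429946
Call price V = S·N(d₁) − K·e^{−rT}·N(d₂) = 21.033437 − 15.881495 = 5.151942
ρ = K·T·e^{−rT}·N(d₂) = 35.337915

price = 5.151942
ρ = 35.337915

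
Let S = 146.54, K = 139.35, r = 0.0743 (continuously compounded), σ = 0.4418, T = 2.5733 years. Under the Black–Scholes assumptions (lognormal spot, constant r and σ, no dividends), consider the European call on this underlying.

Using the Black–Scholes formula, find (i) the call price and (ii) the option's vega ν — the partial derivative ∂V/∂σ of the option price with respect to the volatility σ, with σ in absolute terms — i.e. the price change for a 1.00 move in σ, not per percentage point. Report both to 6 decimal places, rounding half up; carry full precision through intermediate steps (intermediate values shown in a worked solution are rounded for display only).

σ√T = 0.4418·√2.5733 = 0.708714
d₁ = (ln(S/K) + (r+σ²/2)T) / (σ√T) = (ln(146.54/139.35) + (0.0743+0.4418²/2)·2.5733) / 0.708714 = (0.050310 + 0.442334) / 0.708714 = 0.695123
d₂ = d₁ − σ√T = 0.695123 − 0.708714 = -0.013591
e^{−rT} = e^{−0.0743·2.5733} = 0.825971
N(d₁) = 0.756511,  N(d₂) = 0.494578
Call price V = S·N(d₁) − K·e^{−rT}·N(d₂) = 110.859120 − 56.925468 = 53.933653
φ(d₁) = (1/√(2π))·e^{−d₁²/2} = 0.313318
ν = S·φ(d₁)·√T = 73.652364

price = 53.933653
ν = 73.652364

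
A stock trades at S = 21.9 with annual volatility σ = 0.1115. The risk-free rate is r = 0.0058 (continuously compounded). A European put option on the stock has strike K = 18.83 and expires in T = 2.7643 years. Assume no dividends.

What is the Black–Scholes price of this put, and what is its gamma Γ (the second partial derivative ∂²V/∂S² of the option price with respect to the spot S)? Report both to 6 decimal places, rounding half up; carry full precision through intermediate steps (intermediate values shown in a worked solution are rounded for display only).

price = 0.373244
Γ = 0.059964

σ√T = 0.1115·√2.7643 = 0.185382
d₁ = (ln(S/K) + (r+σ²/2)T) / (σ√T) = (ln(21.9/18.83) + (0.0058+0.1115²/2)·2.7643) / 0.185382 = (0.151035 + 0.033216) / 0.185382 = 0.993902
d₂ = d₁ − σ√T = 0.993902 − 0.185382 = 0.808520
e^{−rT} = e^{−0.0058·2.7643} = 0.984095
N(−d₁) = 0.160135,  N(−d₂) = 0.209396
Put price V = K·e^{−rT}·N(−d₂) − S·N(−d₁) = 3.880208 − 3.506964 = 0.373244
φ(d₁) = (1/√(2π))·e^{−d₁²/2} = 0.243446
Γ = φ(d₁) / (S·σ·√T) = 0.059964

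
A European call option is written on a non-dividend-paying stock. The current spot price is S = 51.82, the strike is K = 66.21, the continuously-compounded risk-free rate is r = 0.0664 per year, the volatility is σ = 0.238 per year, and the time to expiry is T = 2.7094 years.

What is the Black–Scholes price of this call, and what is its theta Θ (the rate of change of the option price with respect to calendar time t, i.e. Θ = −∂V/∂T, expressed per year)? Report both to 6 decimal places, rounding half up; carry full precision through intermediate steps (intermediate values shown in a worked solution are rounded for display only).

price = 6.687174
Θ = -2.810904

σ√T = 0.238·√2.7094 = 0.391754
d₁ = (ln(S/K) + (r+σ²/2)T) / (σ√T) = (ln(51.82/66.21) + (0.0664+0.238²/2)·2.7094) / 0.391754 = (-0.245055 + 0.256640) / 0.391754 = 0.029571
d₂ = d₁ − σ√T = 0.029571 − 0.391754 = -0.362183
e^{−rT} = e^{−0.0664·2.7094} = 0.835350
N(d₁) = 0.511795,  N(d₂) = 0.358608
Call price V = S·N(d₁) − K·e^{−rT}·N(d₂) = 26.521232 − 19.834058 = 6.687174
φ(d₁) = (1/√(2π))·e^{−d₁²/2} = 0.398768
Θ = −S·φ(d₁)·σ/(2√T) − r·K·e^{−rT}·N(d₂) = −1.493922 − 1.316981 = -2.810904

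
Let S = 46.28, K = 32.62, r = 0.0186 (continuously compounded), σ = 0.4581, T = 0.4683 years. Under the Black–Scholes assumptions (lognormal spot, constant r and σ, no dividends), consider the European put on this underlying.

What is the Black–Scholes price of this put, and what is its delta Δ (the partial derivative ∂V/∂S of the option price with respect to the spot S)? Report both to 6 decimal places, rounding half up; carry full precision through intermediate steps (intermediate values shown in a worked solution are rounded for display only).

price = 0.756783
Δ = -0.096748

σ√T = 0.4581·√0.4683 = 0.313489
d₁ = (ln(S/K) + (r+σ²/2)T) / (σ√T) = (ln(46.28/32.62) + (0.0186+0.4581²/2)·0.4683) / 0.313489 = (0.349784 + 0.057848) / 0.313489 = 1.300308
d₂ = d₁ − σ√T = 1.300308 − 0.313489 = 0.986819
e^{−rT} = e^{−0.0186·0.4683} = 0.991327
N(−d₁) = 0.096748,  N(−d₂) = 0.161866
Put price V = K·e^{−rT}·N(−d₂) − S·N(−d₁) = 5.234266 − 4.477483 = 0.756783
Δ = −N(−d₁) = -0.096748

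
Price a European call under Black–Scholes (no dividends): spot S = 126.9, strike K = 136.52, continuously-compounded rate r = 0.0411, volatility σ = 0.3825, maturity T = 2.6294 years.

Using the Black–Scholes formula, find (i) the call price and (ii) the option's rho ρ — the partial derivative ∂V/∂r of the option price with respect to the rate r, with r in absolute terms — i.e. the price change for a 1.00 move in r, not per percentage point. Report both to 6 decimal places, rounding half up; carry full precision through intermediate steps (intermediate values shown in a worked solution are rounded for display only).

price = 32.601508
ρ = 128.834801

σ√T = 0.3825·√2.6294 = 0.620240
d₁ = (ln(S/K) + (r+σ²/2)T) / (σ√T) = (ln(126.9/136.52) + (0.0411+0.3825²/2)·2.6294) / 0.620240 = (-0.073072 + 0.300417) / 0.620240 = 0.366544
d₂ = d₁ − σ√T = 0.366544 − 0.620240 = -0.253696
e^{−rT} = e^{−0.0411·2.6294} = 0.897566
N(d₁) = 0.643021,  N(d₂) = 0.399865
Call price V = S·N(d₁) − K·e^{−rT}·N(d₂) = 81.599302 − 48.997795 = 32.601508
ρ = K·T·e^{−rT}·N(d₂) = 128.834801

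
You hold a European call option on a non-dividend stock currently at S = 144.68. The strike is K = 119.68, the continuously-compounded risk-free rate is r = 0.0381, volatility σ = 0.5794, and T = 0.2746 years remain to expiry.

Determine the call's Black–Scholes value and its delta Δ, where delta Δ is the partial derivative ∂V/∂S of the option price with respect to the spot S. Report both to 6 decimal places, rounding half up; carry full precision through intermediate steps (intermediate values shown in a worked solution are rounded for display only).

price = 32.287625
Δ = 0.791338

σ√T = 0.5794·√0.2746 = 0.303619
d₁ = (ln(S/K) + (r+σ²/2)T) / (σ√T) = (ln(144.68/119.68) + (0.0381+0.5794²/2)·0.2746) / 0.303619 = (0.189703 + 0.056554) / 0.303619 = 0.811074
d₂ = d₁ − σ√T = 0.811074 − 0.303619 = 0.507455
e^{−rT} = e^{−0.0381·0.2746} = 0.989592
N(d₁) = 0.791338,  N(d₂) = 0.694082
Call price V = S·N(d₁) − K·e^{−rT}·N(d₂) = 114.490840 − 82.203216 = 32.287625
Δ = N(d₁) = 0.791338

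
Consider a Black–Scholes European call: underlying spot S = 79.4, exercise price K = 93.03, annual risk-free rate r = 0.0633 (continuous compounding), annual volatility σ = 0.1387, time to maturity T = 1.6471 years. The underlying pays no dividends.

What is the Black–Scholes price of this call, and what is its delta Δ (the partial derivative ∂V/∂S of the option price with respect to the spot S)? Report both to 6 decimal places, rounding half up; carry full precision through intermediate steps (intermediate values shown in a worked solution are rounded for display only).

σ√T = 0.1387·√1.6471 = 0.178007
d₁ = (ln(S/K) + (r+σ²/2)T) / (σ√T) = (ln(79.4/93.03) + (0.0633+0.1387²/2)·1.6471) / 0.178007 = (-0.158424 + 0.120105) / 0.178007 = -0.215267
d₂ = d₁ − σ√T = -0.215267 − 0.178007 = -0.393274
e^{−rT} = e^{−0.0633·1.6471} = 0.900990
N(d₁) = 0.414779,  N(d₂) = 0.347059
Call price V = S·N(d₁) − K·e^{−rT}·N(d₂) = 32.933490 − 29.090127 = 3.843363
Δ = N(d₁) = 0.414779

price = 3.843363
Δ = 0.414779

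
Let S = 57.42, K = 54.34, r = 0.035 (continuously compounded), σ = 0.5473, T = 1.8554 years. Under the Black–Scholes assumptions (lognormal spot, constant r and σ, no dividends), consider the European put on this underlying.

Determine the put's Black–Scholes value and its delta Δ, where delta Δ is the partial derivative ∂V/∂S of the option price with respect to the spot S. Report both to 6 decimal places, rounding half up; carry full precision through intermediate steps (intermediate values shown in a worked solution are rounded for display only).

price = 12.691628
Δ = -0.296737

σ√T = 0.5473·√1.8554 = 0.745494
d₁ = (ln(S/K) + (r+σ²/2)T) / (σ√T) = (ln(57.42/54.34) + (0.035+0.5473²/2)·1.8554) / 0.745494 = (0.055132 + 0.342820) / 0.745494 = 0.533809
d₂ = d₁ − σ√T = 0.533809 − 0.745494 = -0.211685
e^{−rT} = e^{−0.035·1.8554} = 0.937125
N(−d₁) = 0.296737,  N(−d₂) = 0.583823
Put price V = K·e^{−rT}·N(−d₂) − S·N(−d₁) = 29.730248 − 17.038620 = 12.691628
Δ = −N(−d₁) = -0.296737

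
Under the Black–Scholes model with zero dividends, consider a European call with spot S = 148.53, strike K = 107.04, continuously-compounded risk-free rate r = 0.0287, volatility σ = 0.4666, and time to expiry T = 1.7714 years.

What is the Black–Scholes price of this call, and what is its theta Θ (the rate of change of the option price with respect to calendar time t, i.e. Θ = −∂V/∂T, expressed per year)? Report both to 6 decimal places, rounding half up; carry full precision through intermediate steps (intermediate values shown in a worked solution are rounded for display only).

price = 59.151584
Θ = -8.606491

σ√T = 0.4666·√1.7714 = 0.621016
d₁ = (ln(S/K) + (r+σ²/2)T) / (σ√T) = (ln(148.53/107.04) + (0.0287+0.4666²/2)·1.7714) / 0.621016 = (0.327584 + 0.243670) / 0.621016 = 0.919870
d₂ = d₁ − σ√T = 0.919870 − 0.621016 = 0.298853
e^{−rT} = e^{−0.0287·1.7714} = 0.950432
N(d₁) = 0.821180,  N(d₂) = 0.617474
Call price V = S·N(d₁) − K·e^{−rT}·N(d₂) = 121.969806 − 62.818222 = 59.151584
φ(d₁) = (1/√(2π))·e^{−d₁²/2} = 0.261318
Θ = −S·φ(d₁)·σ/(2√T) − r·K·e^{−rT}·N(d₂) = −6.803608 − 1.802883 = -8.606491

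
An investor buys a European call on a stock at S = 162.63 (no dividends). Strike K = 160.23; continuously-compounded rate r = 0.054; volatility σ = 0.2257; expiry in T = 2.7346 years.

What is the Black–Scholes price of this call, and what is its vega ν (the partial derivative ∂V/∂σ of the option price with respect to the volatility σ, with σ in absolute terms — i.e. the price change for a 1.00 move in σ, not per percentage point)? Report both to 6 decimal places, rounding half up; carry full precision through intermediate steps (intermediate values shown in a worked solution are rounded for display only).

σ√T = 0.2257·√2.7346 = 0.373232
d₁ = (ln(S/K) + (r+σ²/2)T) / (σ√T) = (ln(162.63/160.23) + (0.054+0.2257²/2)·2.7346) / 0.373232 = (0.014867 + 0.217319) / 0.373232 = 0.622098
d₂ = d₁ − σ√T = 0.622098 − 0.373232 = 0.248867
e^{−rT} = e^{−0.054·2.7346} = 0.862717
N(d₁) = 0.733061,  N(d₂) = 0.598268
Call price V = S·N(d₁) − K·e^{−rT}·N(d₂) = 119.217767 − 82.700479 = 36.517287
φ(d₁) = (1/√(2π))·e^{−d₁²/2} = 0.328755
ν = S·φ(d₁)·√T = 88.413853

price = 36.517287
ν = 88.413853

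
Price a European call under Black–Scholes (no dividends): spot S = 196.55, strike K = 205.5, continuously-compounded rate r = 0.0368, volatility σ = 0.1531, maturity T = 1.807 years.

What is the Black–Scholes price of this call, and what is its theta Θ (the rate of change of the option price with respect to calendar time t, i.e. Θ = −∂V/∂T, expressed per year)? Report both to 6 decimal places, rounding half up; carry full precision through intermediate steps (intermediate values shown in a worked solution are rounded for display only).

price = 18.159865
Θ = -7.917011

σ√T = 0.1531·√1.807 = 0.205804
d₁ = (ln(S/K) + (r+σ²/2)T) / (σ√T) = (ln(196.55/205.5) + (0.0368+0.1531²/2)·1.807) / 0.205804 = (-0.044529 + 0.087675) / 0.205804 = 0.209646
d₂ = d₁ − σ√T = 0.209646 − 0.205804 = 0.003842
e^{−rT} = e^{−0.0368·1.807} = 0.935665
N(d₁) = 0.583028,  N(d₂) = 0.501533
Call price V = S·N(d₁) − K·e^{−rT}·N(d₂) = 114.594184 − 96.434319 = 18.159865
φ(d₁) = (1/√(2π))·e^{−d₁²/2} = 0.390271
Θ = −S·φ(d₁)·σ/(2√T) − r·K·e^{−rT}·N(d₂) = −4.368228 − 3.548783 = -7.917011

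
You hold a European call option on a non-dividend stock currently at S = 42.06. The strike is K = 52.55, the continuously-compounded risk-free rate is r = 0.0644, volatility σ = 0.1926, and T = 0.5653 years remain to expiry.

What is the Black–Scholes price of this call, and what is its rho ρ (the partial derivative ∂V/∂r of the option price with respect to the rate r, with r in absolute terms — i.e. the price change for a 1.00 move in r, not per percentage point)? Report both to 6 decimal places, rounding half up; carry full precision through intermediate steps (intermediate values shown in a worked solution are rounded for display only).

price = 0.312794
ρ = 2.495678

σ√T = 0.1926·√0.5653 = 0.144809
d₁ = (ln(S/K) + (r+σ²/2)T) / (σ√T) = (ln(42.06/52.55) + (0.0644+0.1926²/2)·0.5653) / 0.144809 = (-0.222668 + 0.046890) / 0.144809 = -1.213859
d₂ = d₁ − σ√T = -1.213859 − 0.144809 = -1.358668
e^{−rT} = e^{−0.0644·0.5653} = 0.964249
N(d₁) = 0.112401,  N(d₂) = 0.087126
Call price V = S·N(d₁) − K·e^{−rT}·N(d₂) = 4.727578 − 4.414784 = 0.312794
ρ = K·T·e^{−rT}·N(d₂) = 2.495678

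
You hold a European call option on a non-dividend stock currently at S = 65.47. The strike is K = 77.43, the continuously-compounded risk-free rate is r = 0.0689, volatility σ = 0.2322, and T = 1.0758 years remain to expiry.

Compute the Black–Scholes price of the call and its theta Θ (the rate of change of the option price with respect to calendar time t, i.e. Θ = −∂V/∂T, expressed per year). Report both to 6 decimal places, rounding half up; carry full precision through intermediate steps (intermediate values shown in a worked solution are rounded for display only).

price = 3.858029
Θ = -4.332356

σ√T = 0.2322·√1.0758 = 0.240840
d₁ = (ln(S/K) + (r+σ²/2)T) / (σ√T) = (ln(65.47/77.43) + (0.0689+0.2322²/2)·1.0758) / 0.240840 = (-0.167782 + 0.103124) / 0.240840 = -0.268468
d₂ = d₁ − σ√T = -0.268468 − 0.240840 = -0.509308
e^{−rT} = e^{−0.0689·1.0758} = 0.928558
N(d₁) = 0.394169,  N(d₂) = 0.305268
Call price V = S·N(d₁) − K·e^{−rT}·N(d₂) = 25.806275 − 21.948246 = 3.858029
φ(d₁) = (1/√(2π))·e^{−d₁²/2} = 0.384821
Θ = −S·φ(d₁)·σ/(2√T) − r·K·e^{−rT}·N(d₂) = −2.820122 − 1.512234 = -4.332356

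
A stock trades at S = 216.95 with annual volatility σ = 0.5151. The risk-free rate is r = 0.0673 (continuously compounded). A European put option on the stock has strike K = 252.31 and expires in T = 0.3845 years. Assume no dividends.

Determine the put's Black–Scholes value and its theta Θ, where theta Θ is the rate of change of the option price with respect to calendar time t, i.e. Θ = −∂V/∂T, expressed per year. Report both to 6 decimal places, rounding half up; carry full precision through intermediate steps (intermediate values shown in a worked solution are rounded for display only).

σ√T = 0.5151·√0.3845 = 0.319404
d₁ = (ln(S/K) + (r+σ²/2)T) / (σ√T) = (ln(216.95/252.31) + (0.0673+0.5151²/2)·0.3845) / 0.319404 = (-0.150992 + 0.076886) / 0.319404 = -0.232012
d₂ = d₁ − σ√T = -0.232012 − 0.319404 = -0.551415
e^{−rT} = e^{−0.0673·0.3845} = 0.974455
N(−d₁) = 0.591736,  N(−d₂) = 0.709326
Put price V = K·e^{−rT}·N(−d₂) − S·N(−d₁) = 174.398155 − 128.377041 = 46.021114
φ(d₁) = (1/√(2π))·e^{−d₁²/2} = 0.388348
Θ = −S·φ(d₁)·σ/(2√T) + r·K·e^{−rT}·N(−d₂) = −34.994047 + 11.736996 = -23.257051

price = 46.021114
Θ = -23.257051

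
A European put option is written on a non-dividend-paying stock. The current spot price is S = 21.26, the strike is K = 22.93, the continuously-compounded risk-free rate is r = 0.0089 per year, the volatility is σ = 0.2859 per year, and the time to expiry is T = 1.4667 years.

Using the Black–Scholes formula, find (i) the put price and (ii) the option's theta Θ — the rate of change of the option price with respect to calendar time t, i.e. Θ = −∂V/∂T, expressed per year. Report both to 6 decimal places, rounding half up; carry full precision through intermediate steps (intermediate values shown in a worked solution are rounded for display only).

price = 3.751332
Θ = -0.872527

σ√T = 0.2859·√1.4667 = 0.346246
d₁ = (ln(S/K) + (r+σ²/2)T) / (σ√T) = (ln(21.26/22.93) + (0.0089+0.2859²/2)·1.4667) / 0.346246 = (-0.075619 + 0.072997) / 0.346246 = -0.007572
d₂ = d₁ − σ√T = -0.007572 − 0.346246 = -0.353818
e^{−rT} = e^{−0.0089·1.4667} = 0.987031
N(−d₁) = 0.503021,  N(−d₂) = 0.638263
Put price V = K·e^{−rT}·N(−d₂) − S·N(−d₁) = 14.445557 − 10.694225 = 3.751332
φ(d₁) = (1/√(2π))·e^{−d₁²/2} = 0.398931
Θ = −S·φ(d₁)·σ/(2√T) + r·K·e^{−rT}·N(−d₂) = −1.001093 + 0.128565 = -0.872527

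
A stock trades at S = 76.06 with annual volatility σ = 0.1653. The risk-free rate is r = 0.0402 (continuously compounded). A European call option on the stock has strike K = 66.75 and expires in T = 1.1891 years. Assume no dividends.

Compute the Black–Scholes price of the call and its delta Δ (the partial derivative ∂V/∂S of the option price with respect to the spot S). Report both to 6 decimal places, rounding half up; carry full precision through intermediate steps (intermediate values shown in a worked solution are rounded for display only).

σ√T = 0.1653·√1.1891 = 0.180253
d₁ = (ln(S/K) + (r+σ²/2)T) / (σ√T) = (ln(76.06/66.75) + (0.0402+0.1653²/2)·1.1891) / 0.180253 = (0.130568 + 0.064047) / 0.180253 = 1.079681
d₂ = d₁ − σ√T = 1.079681 − 0.180253 = 0.899428
e^{−rT} = e^{−0.0402·1.1891} = 0.953323
N(d₁) = 0.859858,  N(d₂) = 0.815788
Call price V = S·N(d₁) − K·e^{−rT}·N(d₂) = 65.400792 − 51.912073 = 13.488719
Δ = N(d₁) = 0.859858

price = 13.488719
Δ = 0.859858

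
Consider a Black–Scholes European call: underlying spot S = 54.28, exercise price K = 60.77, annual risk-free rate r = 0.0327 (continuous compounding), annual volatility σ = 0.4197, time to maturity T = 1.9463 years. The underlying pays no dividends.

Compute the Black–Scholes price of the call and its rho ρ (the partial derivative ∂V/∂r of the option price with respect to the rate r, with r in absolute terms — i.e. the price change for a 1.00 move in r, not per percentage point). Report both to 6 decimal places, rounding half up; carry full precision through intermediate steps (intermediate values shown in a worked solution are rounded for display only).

σ√T = 0.4197·√1.9463 = 0.585523
d₁ = (ln(S/K) + (r+σ²/2)T) / (σ√T) = (ln(54.28/60.77) + (0.0327+0.4197²/2)·1.9463) / 0.585523 = (-0.112940 + 0.235063) / 0.585523 = 0.208569
d₂ = d₁ − σ√T = 0.208569 − 0.585523 = -0.376954
e^{−rT} = e^{−0.0327·1.9463} = 0.938339
N(d₁) = 0.582608,  N(d₂) = 0.353104
Call price V = S·N(d₁) − K·e^{−rT}·N(d₂) = 31.623950 − 20.135004 = 11.488946
ρ = K·T·e^{−rT}·N(d₂) = 39.188758

price = 11.488946
ρ = 39.188758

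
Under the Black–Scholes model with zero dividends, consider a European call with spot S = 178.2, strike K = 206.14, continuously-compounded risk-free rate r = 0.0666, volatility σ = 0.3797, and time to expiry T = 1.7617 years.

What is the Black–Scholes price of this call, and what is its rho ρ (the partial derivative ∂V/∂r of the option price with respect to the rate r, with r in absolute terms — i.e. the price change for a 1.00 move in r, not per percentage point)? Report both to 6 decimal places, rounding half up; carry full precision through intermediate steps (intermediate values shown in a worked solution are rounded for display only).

price = 33.457950
ρ = 122.390302

σ√T = 0.3797·√1.7617 = 0.503972
d₁ = (ln(S/K) + (r+σ²/2)T) / (σ√T) = (ln(178.2/206.14) + (0.0666+0.3797²/2)·1.7617) / 0.503972 = (-0.145649 + 0.244323) / 0.503972 = 0.195793
d₂ = d₁ − σ√T = 0.195793 − 0.503972 = -0.308179
e^{−rT} = e^{−0.0666·1.7617} = 0.889292
N(d₁) = 0.577614,  N(d₂) = 0.378973
Call price V = S·N(d₁) − K·e^{−rT}·N(d₂) = 102.930790 − 69.472840 = 33.457950
ρ = K·T·e^{−rT}·N(d₂) = 122.390302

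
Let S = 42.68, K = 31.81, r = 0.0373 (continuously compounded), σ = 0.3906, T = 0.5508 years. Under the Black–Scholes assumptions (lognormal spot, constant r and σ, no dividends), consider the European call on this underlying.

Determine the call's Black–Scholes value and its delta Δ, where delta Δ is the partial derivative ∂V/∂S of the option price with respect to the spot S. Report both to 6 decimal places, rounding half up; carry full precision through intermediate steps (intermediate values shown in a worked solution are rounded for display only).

σ√T = 0.3906·√0.5508 = 0.289887
d₁ = (ln(S/K) + (r+σ²/2)T) / (σ√T) = (ln(42.68/31.81) + (0.0373+0.3906²/2)·0.5508) / 0.289887 = (0.293950 + 0.062562) / 0.289887 = 1.229829
d₂ = d₁ − σ√T = 1.229829 − 0.289887 = 0.939942
e^{−rT} = e^{−0.0373·0.5508} = 0.979665
N(d₁) = 0.890619,  N(d₂) = 0.826376
Call price V = S·N(d₁) − K·e^{−rT}·N(d₂) = 38.011639 − 25.752478 = 12.259161
Δ = N(d₁) = 0.890619

price = 12.259161
Δ = 0.890619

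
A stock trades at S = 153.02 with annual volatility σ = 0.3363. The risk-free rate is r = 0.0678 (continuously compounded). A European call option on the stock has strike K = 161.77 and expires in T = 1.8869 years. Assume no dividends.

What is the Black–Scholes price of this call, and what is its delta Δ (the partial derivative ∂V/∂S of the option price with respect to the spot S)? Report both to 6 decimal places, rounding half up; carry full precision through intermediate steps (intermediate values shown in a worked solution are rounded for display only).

σ√T = 0.3363·√1.8869 = 0.461957
d₁ = (ln(S/K) + (r+σ²/2)T) / (σ√T) = (ln(153.02/161.77) + (0.0678+0.3363²/2)·1.8869) / 0.461957 = (-0.055607 + 0.234634) / 0.461957 = 0.387540
d₂ = d₁ − σ√T = 0.387540 − 0.461957 = -0.074416
e^{−rT} = e^{−0.0678·1.8869} = 0.879913
N(d₁) = 0.650822,  N(d₂) = 0.470340
Call price V = S·N(d₁) − K·e^{−rT}·N(d₂) = 99.588768 − 66.949818 = 32.638950
Δ = N(d₁) = 0.650822

price = 32.638950
Δ = 0.650822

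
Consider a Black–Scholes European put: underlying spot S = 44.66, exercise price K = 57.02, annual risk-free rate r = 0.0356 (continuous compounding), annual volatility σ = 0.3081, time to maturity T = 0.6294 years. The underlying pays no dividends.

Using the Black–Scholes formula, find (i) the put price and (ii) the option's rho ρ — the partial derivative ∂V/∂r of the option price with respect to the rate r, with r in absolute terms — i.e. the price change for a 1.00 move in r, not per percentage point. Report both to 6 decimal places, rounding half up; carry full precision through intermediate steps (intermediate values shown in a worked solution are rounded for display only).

σ√T = 0.3081·√0.6294 = 0.244430
d₁ = (ln(S/K) + (r+σ²/2)T) / (σ√T) = (ln(44.66/57.02) + (0.0356+0.3081²/2)·0.6294) / 0.244430 = (-0.244324 + 0.052280) / 0.244430 = -0.785680
d₂ = d₁ − σ√T = -0.785680 − 0.244430 = -1.030111
e^{−rT} = e^{−0.0356·0.6294} = 0.977843
N(−d₁) = 0.783973,  N(−d₂) = 0.848521
Put price V = K·e^{−rT}·N(−d₂) − S·N(−d₁) = 47.310629 − 35.012217 = 12.298411
ρ = −K·T·e^{−rT}·N(−d₂) = -29.777310

price = 12.298411
ρ = -29.777310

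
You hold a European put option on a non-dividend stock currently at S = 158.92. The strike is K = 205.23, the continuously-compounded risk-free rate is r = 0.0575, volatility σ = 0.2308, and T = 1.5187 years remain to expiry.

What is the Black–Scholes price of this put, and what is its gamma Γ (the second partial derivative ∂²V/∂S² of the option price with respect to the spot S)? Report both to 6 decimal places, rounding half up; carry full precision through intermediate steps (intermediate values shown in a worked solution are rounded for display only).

price = 37.504309
Γ = 0.007977

σ√T = 0.2308·√1.5187 = 0.284428
d₁ = (ln(S/K) + (r+σ²/2)T) / (σ√T) = (ln(158.92/205.23) + (0.0575+0.2308²/2)·1.5187) / 0.284428 = (-0.255730 + 0.127775) / 0.284428 = -0.449870
d₂ = d₁ − σ√T = -0.449870 − 0.284428 = -0.734298
e^{−rT} = e^{−0.0575·1.5187} = 0.916379
N(−d₁) = 0.673598,  N(−d₂) = 0.768616
Put price V = K·e^{−rT}·N(−d₂) − S·N(−d₁) = 144.552512 − 107.048203 = 37.504309
φ(d₁) = (1/√(2π))·e^{−d₁²/2} = 0.360548
Γ = φ(d₁) / (S·σ·√T) = 0.007977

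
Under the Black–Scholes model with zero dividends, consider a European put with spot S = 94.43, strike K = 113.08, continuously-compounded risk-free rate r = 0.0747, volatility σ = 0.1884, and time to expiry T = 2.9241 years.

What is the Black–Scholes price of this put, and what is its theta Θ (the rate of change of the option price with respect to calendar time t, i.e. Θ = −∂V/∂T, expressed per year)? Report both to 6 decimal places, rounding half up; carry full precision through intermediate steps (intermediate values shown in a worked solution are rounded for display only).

price = 10.171096
Θ = 1.514256

σ√T = 0.1884·√2.9241 = 0.322164
d₁ = (ln(S/K) + (r+σ²/2)T) / (σ√T) = (ln(94.43/113.08) + (0.0747+0.1884²/2)·2.9241) / 0.322164 = (-0.180237 + 0.270325) / 0.322164 = 0.279635
d₂ = d₁ − σ√T = 0.279635 − 0.322164 = -0.042529
e^{−rT} = e^{−0.0747·2.9241} = 0.803780
N(−d₁) = 0.389879,  N(−d₂) = 0.516961
Put price V = K·e^{−rT}·N(−d₂) − S·N(−d₁) = 46.987344 − 36.816247 = 10.171096
φ(d₁) = (1/√(2π))·e^{−d₁²/2} = 0.383645
Θ = −S·φ(d₁)·σ/(2√T) + r·K·e^{−rT}·N(−d₂) = −1.995698 + 3.509955 = 1.514256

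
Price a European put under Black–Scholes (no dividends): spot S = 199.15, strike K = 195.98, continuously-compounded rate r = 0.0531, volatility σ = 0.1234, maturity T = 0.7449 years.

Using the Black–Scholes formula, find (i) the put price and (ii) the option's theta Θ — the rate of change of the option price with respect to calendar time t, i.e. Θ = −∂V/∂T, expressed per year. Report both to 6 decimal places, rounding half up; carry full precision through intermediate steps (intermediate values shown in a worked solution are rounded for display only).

σ√T = 0.1234·√0.7449 = 0.106504
d₁ = (ln(S/K) + (r+σ²/2)T) / (σ√T) = (ln(199.15/195.98) + (0.0531+0.1234²/2)·0.7449) / 0.106504 = (0.016046 + 0.045226) / 0.106504 = 0.575299
d₂ = d₁ − σ√T = 0.575299 − 0.106504 = 0.468795
e^{−rT} = e^{−0.0531·0.7449} = 0.961218
N(−d₁) = 0.282545,  N(−d₂) = 0.319608
Put price V = K·e^{−rT}·N(−d₂) − S·N(−d₁) = 60.207577 − 56.268749 = 3.938828
φ(d₁) = (1/√(2π))·e^{−d₁²/2} = 0.338097
Θ = −S·φ(d₁)·σ/(2√T) + r·K·e^{−rT}·N(−d₂) = −4.813462 + 3.197022 = -1.616440

price = 3.938828
Θ = -1.616440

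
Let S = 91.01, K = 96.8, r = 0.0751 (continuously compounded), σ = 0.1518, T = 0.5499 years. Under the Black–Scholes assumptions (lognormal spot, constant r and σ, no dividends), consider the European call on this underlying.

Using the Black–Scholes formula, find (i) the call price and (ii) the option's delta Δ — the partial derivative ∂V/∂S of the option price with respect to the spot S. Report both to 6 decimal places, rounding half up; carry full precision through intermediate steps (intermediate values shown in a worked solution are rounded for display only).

σ√T = 0.1518·√0.5499 = 0.112568
d₁ = (ln(S/K) + (r+σ²/2)T) / (σ√T) = (ln(91.01/96.8) + (0.0751+0.1518²/2)·0.5499) / 0.112568 = (-0.061678 + 0.047633) / 0.112568 = -0.124764
d₂ = d₁ − σ√T = -0.124764 − 0.112568 = -0.237332
e^{−rT} = e^{−0.0751·0.5499} = 0.959544
N(d₁) = 0.450355,  N(d₂) = 0.406200
Call price V = S·N(d₁) − K·e^{−rT}·N(d₂) = 40.986831 − 37.729391 = 3.257440
Δ = N(d₁) = 0.450355

price = 3.257440
Δ = 0.450355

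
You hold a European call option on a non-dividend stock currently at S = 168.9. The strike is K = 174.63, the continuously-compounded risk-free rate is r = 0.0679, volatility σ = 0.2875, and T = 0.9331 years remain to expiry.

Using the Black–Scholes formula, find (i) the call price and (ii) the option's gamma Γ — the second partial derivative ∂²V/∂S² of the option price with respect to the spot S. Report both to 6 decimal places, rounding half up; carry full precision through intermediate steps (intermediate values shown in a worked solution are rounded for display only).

σ√T = 0.2875·√0.9331 = 0.277717
d₁ = (ln(S/K) + (r+σ²/2)T) / (σ√T) = (ln(168.9/174.63) + (0.0679+0.2875²/2)·0.9331) / 0.277717 = (-0.033363 + 0.101921) / 0.277717 = 0.246864
d₂ = d₁ − σ√T = 0.246864 − 0.277717 = -0.030853
e^{−rT} = e^{−0.0679·0.9331} = 0.938608
N(d₁) = 0.597493,  N(d₂) = 0.487693
Call price V = S·N(d₁) − K·e^{−rT}·N(d₂) = 100.916586 − 79.937376 = 20.979210
φ(d₁) = (1/√(2π))·e^{−d₁²/2} = 0.386970
Γ = φ(d₁) / (S·σ·√T) = 0.008250

price = 20.979210
Γ = 0.008250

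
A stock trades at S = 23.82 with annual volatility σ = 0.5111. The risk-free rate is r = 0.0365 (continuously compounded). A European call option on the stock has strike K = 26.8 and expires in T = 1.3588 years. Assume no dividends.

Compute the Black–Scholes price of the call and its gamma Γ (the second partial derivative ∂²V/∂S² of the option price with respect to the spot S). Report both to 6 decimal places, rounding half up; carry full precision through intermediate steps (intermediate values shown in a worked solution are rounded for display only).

σ√T = 0.5111·√1.3588 = 0.595777
d₁ = (ln(S/K) + (r+σ²/2)T) / (σ√T) = (ln(23.82/26.8) + (0.0365+0.5111²/2)·1.3588) / 0.595777 = (-0.117876 + 0.227071) / 0.595777 = 0.183282
d₂ = d₁ − σ√T = 0.183282 − 0.595777 = -0.412495
e^{−rT} = e^{−0.0365·1.3588} = 0.951614
N(d₁) = 0.572711,  N(d₂) = 0.339988
Call price V = S·N(d₁) − K·e^{−rT}·N(d₂) = 13.641987 − 8.670802 = 4.971184
φ(d₁) = (1/√(2π))·e^{−d₁²/2} = 0.392298
Γ = φ(d₁) / (S·σ·√T) = 0.027643

price = 4.971184
Γ = 0.027643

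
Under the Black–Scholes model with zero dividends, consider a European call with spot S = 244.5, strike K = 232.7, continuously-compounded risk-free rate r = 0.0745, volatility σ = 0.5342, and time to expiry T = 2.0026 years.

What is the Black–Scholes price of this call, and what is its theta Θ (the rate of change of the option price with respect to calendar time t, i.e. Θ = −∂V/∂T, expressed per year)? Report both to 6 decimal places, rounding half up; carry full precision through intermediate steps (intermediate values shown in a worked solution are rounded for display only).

σ√T = 0.5342·√2.0026 = 0.755964
d₁ = (ln(S/K) + (r+σ²/2)T) / (σ√T) = (ln(244.5/232.7) + (0.0745+0.5342²/2)·2.0026) / 0.755964 = (0.049465 + 0.434934) / 0.755964 = 0.640771
d₂ = d₁ − σ√T = 0.640771 − 0.755964 = -0.115193
e^{−rT} = e^{−0.0745·2.0026} = 0.861402
N(d₁) = 0.739164,  N(d₂) = 0.454146
Call price V = S·N(d₁) − K·e^{−rT}·N(d₂) = 180.725650 − 91.032815 = 89.692835
φ(d₁) = (1/√(2π))·e^{−d₁²/2} = 0.324902
Θ = −S·φ(d₁)·σ/(2√T) − r·K·e^{−rT}·N(d₂) = −14.993665 − 6.781945 = -21.775610

price = 89.692835
Θ = -21.775610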